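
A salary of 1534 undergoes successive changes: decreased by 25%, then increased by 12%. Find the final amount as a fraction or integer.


Start: 1534
Step 1: decrease by 25% => multiply by 75/100
  1534 * 75/100 = 2301/2
Step 2: increase by 12% => multiply by 112/100
  2301/2 * 112/100 = 32214/25
Final value = 32214/25

32214/25


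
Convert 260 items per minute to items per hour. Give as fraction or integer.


Converting from per minute to per hour
Rate = 260 items per minute
Multiply by 60: 260 * 60
= 15600 items per hour

15600


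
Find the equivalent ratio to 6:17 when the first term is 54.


Original ratio: 6:17
First term target: 54
Scale factor = 54 / 6 = 9
Multiply second term: 17 * 9 = 153
Equivalent ratio = 54:153

54:153


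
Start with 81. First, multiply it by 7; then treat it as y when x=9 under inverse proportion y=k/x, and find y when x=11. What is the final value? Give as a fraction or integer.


Start with 81.
Step 1: Multiply by 7: 81 * 7 = 567
Step 2: Inverse prop: k = (567)*9; new y = k/11 = 567*9/11 = 5103/11
Final result = 5103/11

5103/11


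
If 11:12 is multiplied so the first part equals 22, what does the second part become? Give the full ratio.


Original ratio: 11:12
First term target: 22
Scale factor = 22 / 11 = 2
Multiply second term: 12 * 2 = 24
Equivalent ratio = 22:24

22:24


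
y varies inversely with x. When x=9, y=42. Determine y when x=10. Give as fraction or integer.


Inverse proportion: y = k/x
Find k: k = 9 * 42 = 378
Compute y at x=10: y = 378/10
y = 189/5

189/5


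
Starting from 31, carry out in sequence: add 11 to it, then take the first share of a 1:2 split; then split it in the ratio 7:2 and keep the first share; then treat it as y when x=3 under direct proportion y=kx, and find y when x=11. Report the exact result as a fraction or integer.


Start with 31.
Step 1: Add 11: 31+11=42; split 1:2 first = 42*1/3 = 14
Step 2: Split 7:2, first share = 14 * 7/9 = 98/9
Step 3: Direct prop: k = (98/9)/3; new y = k*11 = 98/9*11/3 = 1078/27
Final result = 1078/27

1078/27


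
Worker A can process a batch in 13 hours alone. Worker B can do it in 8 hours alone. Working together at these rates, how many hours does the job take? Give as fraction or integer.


Rate of A = 1/13 job per hour
Rate of B = 1/8 job per hour
Combined rate = 1/13 + 1/8
Find common denominator: (8 + 13)/(13*8) = 21/104
Combined rate = 21/104 job per hour
Time together = 1 / (21/104) = 104/21 hours

104/21


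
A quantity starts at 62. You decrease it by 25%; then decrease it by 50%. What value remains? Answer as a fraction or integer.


Start with 62.
Step 1: Decrease by 25%: 62 * 75/100 = 93/2
Step 2: Decrease by 50%: 93/2 * 50/100 = 93/4
Final result = 93/4

93/4


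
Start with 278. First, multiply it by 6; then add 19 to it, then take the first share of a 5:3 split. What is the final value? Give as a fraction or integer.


Start with 278.
Step 1: Multiply by 6: 278 * 6 = 1668
Step 2: Add 19: 1668+19=1687; split 5:3 first = 1687*5/8 = 8435/8
Final result = 8435/8

8435/8


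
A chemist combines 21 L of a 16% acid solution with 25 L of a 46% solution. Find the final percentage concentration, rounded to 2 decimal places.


Solute in mixture 1 = 16% of 21 L = 21*16/100 = 84/25 L
Solute in mixture 2 = 46% of 25 L = 25*46/100 = 23/2 L
Total solute = 84/25 + 23/2 = 743/50 L
Total volume = 21 + 25 = 46 L
Final concentration = 743/50/46 * 100 = 32.30%

32.30


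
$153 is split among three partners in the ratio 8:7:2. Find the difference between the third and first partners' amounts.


Total parts = 8 + 7 + 2 = 17
Value per part = 153 / 17 = 9
Shares: 8*9=72, 7*9=63, 2*9=18
Third share = 18, first share = 72
Difference = |18 - 72| = 54

54


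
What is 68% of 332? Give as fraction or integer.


Compute 68% of 332
Convert percentage: 68% = 68/100
Multiply: 332 * 68/100
= 22576/100
= 5644/25

5644/25


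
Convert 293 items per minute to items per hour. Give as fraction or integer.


Converting from per minute to per hour
Rate = 293 items per minute
Multiply by 60: 293 * 60
= 17580 items per hour

17580


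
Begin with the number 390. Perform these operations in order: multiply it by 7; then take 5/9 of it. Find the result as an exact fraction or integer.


Start with 390.
Step 1: Multiply by 7: 390 * 7 = 2730
Step 2: Take 5/9: 2730 * 5/9 = 4550/3
Final result = 4550/3

4550/3


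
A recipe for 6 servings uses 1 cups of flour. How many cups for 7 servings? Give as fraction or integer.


Original: 1 cups for 6 servings
Target servings = 7
Scaling factor = 7/6
New amount = 1 * 7/6
= 7/6
= 7/6 cups

7/6


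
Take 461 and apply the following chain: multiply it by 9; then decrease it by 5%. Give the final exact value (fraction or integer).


Start with 461.
Step 1: Multiply by 9: 461 * 9 = 4149
Step 2: Decrease by 5%: 4149 * 95/100 = 78831/20
Final result = 78831/20

78831/20


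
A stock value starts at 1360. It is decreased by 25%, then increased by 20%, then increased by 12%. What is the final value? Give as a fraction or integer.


Start: 1360
Step 1: decrease by 25% => multiply by 75/100
  1360 * 75/100 = 1020
Step 2: increase by 20% => multiply by 120/100
  1020 * 120/100 = 1224
Step 3: increase by 12% => multiply by 112/100
  1224 * 112/100 = 34272/25
Final value = 34272/25

34272/25


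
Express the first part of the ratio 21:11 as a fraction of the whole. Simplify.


Total parts = 21 + 11 = 32
First part fraction = 21/32
Simplify: 21/32 = 21/32

21/32


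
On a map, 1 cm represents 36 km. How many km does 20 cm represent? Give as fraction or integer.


Map scale: 1 cm = 36 km
Measured distance on map = 20 cm
Set up proportion: 20 * 36 / 1
= 720 / 1
= 720 km

720


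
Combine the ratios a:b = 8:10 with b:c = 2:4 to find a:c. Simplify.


Given a:b = 8:10 and b:c = 2:4
Make b consistent. Multiply first ratio by 2: a:b = 16:20
Multiply second ratio by 10: b:c = 20:40
Now b = 20 in both, so a:b:c = 16:20:40
Therefore a:c = 16:40
Simplify by GCD: a:c = 2:5

2:5


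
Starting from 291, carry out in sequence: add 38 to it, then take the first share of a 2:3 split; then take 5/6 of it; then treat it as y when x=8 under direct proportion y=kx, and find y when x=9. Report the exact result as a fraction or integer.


Start with 291.
Step 1: Add 38: 291+38=329; split 2:3 first = 329*2/5 = 658/5
Step 2: Take 5/6: 658/5 * 5/6 = 329/3
Step 3: Direct prop: k = (329/3)/8; new y = k*9 = 329/3*9/8 = 987/8
Final result = 987/8

987/8


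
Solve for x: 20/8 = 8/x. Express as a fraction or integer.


Setting up: 20/8 = 8/x
Cross multiply: 20 * x = 8 * 8
20x = 64
x = 64/20
x = 16/5

16/5


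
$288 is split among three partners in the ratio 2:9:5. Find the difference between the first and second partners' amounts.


Total parts = 2 + 9 + 5 = 16
Value per part = 288 / 16 = 18
Shares: 2*18=36, 9*18=162, 5*18=90
First share = 36, second share = 162
Difference = |36 - 162| = 126

126


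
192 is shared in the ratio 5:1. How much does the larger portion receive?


Total parts = 5 + 1 = 6
Value per part = 192 / 6 = 32
First share = 5 * 32 = 160
Second share = 1 * 32 = 32
Larger share = 160

160


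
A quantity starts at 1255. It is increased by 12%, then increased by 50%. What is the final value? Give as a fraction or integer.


Start: 1255
Step 1: increase by 12% => multiply by 112/100
  1255 * 112/100 = 7028/5
Step 2: increase by 50% => multiply by 150/100
  7028/5 * 150/100 = 10542/5
Final value = 10542/5

10542/5


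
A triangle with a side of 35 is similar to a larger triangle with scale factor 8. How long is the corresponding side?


Similar triangles have proportional sides
Scale factor = 8
Smaller side = 35
Corresponding larger side = 35 * 8
= 280

280


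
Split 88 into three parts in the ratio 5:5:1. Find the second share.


Ratio = 5:5:1
Total parts = 5 + 5 + 1 = 11
Value per part = 88 / 11 = 8
First share = 5 * 8 = 40
Middle share = 5 * 8 = 40
Third share = 1 * 8 = 8

40


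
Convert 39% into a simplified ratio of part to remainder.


Part = 39%, Remainder = 61%
Ratio = 39:61
GCD(39, 61) = 1
Simplify: 39:61 = 39:61

39:61


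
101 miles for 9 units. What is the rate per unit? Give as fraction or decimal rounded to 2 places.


Total miles = 101
Number of units = 9
Unit rate = 101 / 9
= 11.22 miles per unit

11.22


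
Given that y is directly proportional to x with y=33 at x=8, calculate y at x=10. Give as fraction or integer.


Direct proportion: y = kx
Find k: k = 33/8 = 33/8
Compute y at x=10: y = 33/8 * 10
y = 165/4

165/4


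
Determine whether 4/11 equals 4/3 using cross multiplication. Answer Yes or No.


Cross multiply to check 4/11 = 4/3
Left cross product: 4 * 3 = 12
Right cross product: 11 * 4 = 44
12 != 44
Not equal, so proportions differ => No

No


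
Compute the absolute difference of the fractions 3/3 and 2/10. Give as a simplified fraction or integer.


Simplify: 3/3 = 1 and 2/10 = 1/5
Find common denominator: LCD = 5
Convert: 5/5 and 1/5
Difference = |5 - 1|/5 = 4/5
Simplified = 4/5

4/5


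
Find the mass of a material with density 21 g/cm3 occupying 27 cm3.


Using mass = density * volume
Density = 21 g/cm3
Volume = 27 cm3
Mass = 21 * 27
= 567 g

567


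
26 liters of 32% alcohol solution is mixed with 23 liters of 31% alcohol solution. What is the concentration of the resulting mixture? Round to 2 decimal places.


Solute in mixture 1 = 32% of 26 L = 26*32/100 = 208/25 L
Solute in mixture 2 = 31% of 23 L = 23*31/100 = 713/100 L
Total solute = 208/25 + 713/100 = 309/20 L
Total volume = 26 + 23 = 49 L
Final concentration = 309/20/49 * 100 = 31.53%

31.53


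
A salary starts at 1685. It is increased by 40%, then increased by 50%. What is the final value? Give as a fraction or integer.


Start: 1685
Step 1: increase by 40% => multiply by 140/100
  1685 * 140/100 = 2359
Step 2: increase by 50% => multiply by 150/100
  2359 * 150/100 = 7077/2
Final value = 7077/2

7077/2


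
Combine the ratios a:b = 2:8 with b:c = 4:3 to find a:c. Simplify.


Given a:b = 2:8 and b:c = 4:3
Make b consistent. Multiply first ratio by 4: a:b = 8:32
Multiply second ratio by 8: b:c = 32:24
Now b = 32 in both, so a:b:c = 8:32:24
Therefore a:c = 8:24
Simplify by GCD: a:c = 1:3

1:3


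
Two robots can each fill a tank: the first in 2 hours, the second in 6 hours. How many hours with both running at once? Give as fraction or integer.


Rate of A = 1/2 job per hour
Rate of B = 1/6 job per hour
Combined rate = 1/2 + 1/6
Find common denominator: (6 + 2)/(2*6) = 8/12
Combined rate = 2/3 job per hour
Time together = 1 / (2/3) = 3/2 hours

3/2


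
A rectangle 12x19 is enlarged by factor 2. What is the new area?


Original dimensions: 12 x 19
Enlargement factor = 2
New width = 12 * 2 = 24
New height = 19 * 2 = 38
New area = 24 * 38 = 912

912


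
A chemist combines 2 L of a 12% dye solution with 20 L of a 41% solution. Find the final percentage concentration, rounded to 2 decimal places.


Solute in mixture 1 = 12% of 2 L = 2*12/100 = 6/25 L
Solute in mixture 2 = 41% of 20 L = 20*41/100 = 41/5 L
Total solute = 6/25 + 41/5 = 211/25 L
Total volume = 2 + 20 = 22 L
Final concentration = 211/25/22 * 100 = 38.36%

38.36


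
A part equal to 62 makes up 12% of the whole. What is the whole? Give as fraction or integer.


Given: 62 is 12% of the whole
Set up: 62 = 12/100 * whole
whole = 62 * 100 / 12
whole = 6200 / 12
whole = 1550/3

1550/3


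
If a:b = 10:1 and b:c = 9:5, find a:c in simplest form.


Given a:b = 10:1 and b:c = 9:5
Make b consistent. Multiply first ratio by 9: a:b = 90:9
Multiply second ratio by 1: b:c = 9:5
Now b = 9 in both, so a:b:c = 90:9:5
Therefore a:c = 90:5
Simplify by GCD: a:c = 18:1

18:1


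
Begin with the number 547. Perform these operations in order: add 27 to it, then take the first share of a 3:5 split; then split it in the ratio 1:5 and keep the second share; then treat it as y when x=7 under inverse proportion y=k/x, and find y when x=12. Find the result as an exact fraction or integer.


Start with 547.
Step 1: Add 27: 547+27=574; split 3:5 first = 574*3/8 = 861/4
Step 2: Split 1:5, second share = 861/4 * 5/6 = 1435/8
Step 3: Inverse prop: k = (1435/8)*7; new y = k/12 = 1435/8*7/12 = 10045/96
Final result = 10045/96

10045/96


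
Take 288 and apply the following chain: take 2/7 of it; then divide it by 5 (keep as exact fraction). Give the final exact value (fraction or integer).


Start with 288.
Step 1: Take 2/7: 288 * 2/7 = 576/7
Step 2: Divide by 5: 576/7 / 5 = 576/35
Final result = 576/35

576/35


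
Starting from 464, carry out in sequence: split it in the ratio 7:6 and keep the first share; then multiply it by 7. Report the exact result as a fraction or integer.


Start with 464.
Step 1: Split 7:6, first share = 464 * 7/13 = 3248/13
Step 2: Multiply by 7: 3248/13 * 7 = 22736/13
Final result = 22736/13

22736/13


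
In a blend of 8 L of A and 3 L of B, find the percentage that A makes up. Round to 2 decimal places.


Volume of A = 8 L
Volume of B = 3 L
Total volume = 8 + 3 = 11 L
Percentage of A = (8/11) * 100
= 72.73%

72.73


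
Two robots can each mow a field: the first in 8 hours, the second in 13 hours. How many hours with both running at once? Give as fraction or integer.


Rate of A = 1/8 job per hour
Rate of B = 1/13 job per hour
Combined rate = 1/8 + 1/13
Find common denominator: (13 + 8)/(8*13) = 21/104
Combined rate = 21/104 job per hour
Time together = 1 / (21/104) = 104/21 hours

104/21


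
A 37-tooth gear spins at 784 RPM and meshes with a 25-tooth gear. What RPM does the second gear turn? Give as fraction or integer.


Gear ratio: teeth_A * RPM_A = teeth_B * RPM_B
37 * 784 = 25 * RPM_B
29008 = 25 * RPM_B
RPM_B = 29008 / 25
RPM_B = 29008/25

29008/25


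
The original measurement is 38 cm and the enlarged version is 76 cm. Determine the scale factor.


Original length = 38 cm
Scaled length = 76 cm
Scale factor = 76 / 38
= 2

2


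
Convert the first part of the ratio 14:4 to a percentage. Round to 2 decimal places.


Total parts = 14 + 4 = 18
First part fraction = 14/18
Percentage = (14/18) * 100
= 0.777778 * 100
= 77.78%

77.78


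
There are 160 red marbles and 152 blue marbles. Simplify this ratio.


Find GCD(160, 152)
GCD = 8
Divide both by 8: 160/8 = 20, 152/8 = 19
Simplified ratio = 20:19

20:19


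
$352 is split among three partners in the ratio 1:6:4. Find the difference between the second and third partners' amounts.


Total parts = 1 + 6 + 4 = 11
Value per part = 352 / 11 = 32
Shares: 1*32=32, 6*32=192, 4*32=128
Second share = 192, third share = 128
Difference = |192 - 128| = 64

64


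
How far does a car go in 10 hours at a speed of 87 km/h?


Using distance = speed * time
Speed = 87 km/h
Time = 10 hours
Distance = 87 * 10
= 870 km

870


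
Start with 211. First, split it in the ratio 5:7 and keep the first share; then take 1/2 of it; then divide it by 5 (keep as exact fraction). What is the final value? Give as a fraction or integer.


Start with 211.
Step 1: Split 5:7, first share = 211 * 5/12 = 1055/12
Step 2: Take 1/2: 1055/12 * 1/2 = 1055/24
Step 3: Divide by 5: 1055/24 / 5 = 211/24
Final result = 211/24

211/24


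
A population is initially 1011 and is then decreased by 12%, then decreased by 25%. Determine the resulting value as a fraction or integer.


Start: 1011
Step 1: decrease by 12% => multiply by 88/100
  1011 * 88/100 = 22242/25
Step 2: decrease by 25% => multiply by 75/100
  22242/25 * 75/100 = 33363/50
Final value = 33363/50

33363/50


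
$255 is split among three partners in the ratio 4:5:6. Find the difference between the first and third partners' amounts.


Total parts = 4 + 5 + 6 = 15
Value per part = 255 / 15 = 17
Shares: 4*17=68, 5*17=85, 6*17=102
First share = 68, third share = 102
Difference = |68 - 102| = 34

34


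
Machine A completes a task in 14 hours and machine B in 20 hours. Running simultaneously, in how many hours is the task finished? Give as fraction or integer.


Rate of A = 1/14 job per hour
Rate of B = 1/20 job per hour
Combined rate = 1/14 + 1/20
Find common denominator: (20 + 14)/(14*20) = 34/280
Combined rate = 17/140 job per hour
Time together = 1 / (17/140) = 140/17 hours

140/17


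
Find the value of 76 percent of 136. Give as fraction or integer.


Compute 76% of 136
Convert percentage: 76% = 76/100
Multiply: 136 * 76/100
= 10336/100
= 2584/25

2584/25


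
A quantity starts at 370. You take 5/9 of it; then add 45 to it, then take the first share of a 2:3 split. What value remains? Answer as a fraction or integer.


Start with 370.
Step 1: Take 5/9: 370 * 5/9 = 1850/9
Step 2: Add 45: 1850/9+45=2255/9; split 2:3 first = 2255/9*2/5 = 902/9
Final result = 902/9

902/9


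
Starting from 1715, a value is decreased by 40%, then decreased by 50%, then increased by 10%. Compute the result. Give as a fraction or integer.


Start: 1715
Step 1: decrease by 40% => multiply by 60/100
  1715 * 60/100 = 1029
Step 2: decrease by 50% => multiply by 50/100
  1029 * 50/100 = 1029/2
Step 3: increase by 10% => multiply by 110/100
  1029/2 * 110/100 = 11319/20
Final value = 11319/20

11319/20


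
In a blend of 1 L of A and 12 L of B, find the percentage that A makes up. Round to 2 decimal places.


Volume of A = 1 L
Volume of B = 12 L
Total volume = 1 + 12 = 13 L
Percentage of A = (1/13) * 100
= 7.69%

7.69


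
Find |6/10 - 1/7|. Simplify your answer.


Simplify: 6/10 = 3/5 and 1/7 = 1/7
Find common denominator: LCD = 35
Convert: 21/35 and 5/35
Difference = |21 - 5|/35 = 16/35
Simplified = 16/35

16/35


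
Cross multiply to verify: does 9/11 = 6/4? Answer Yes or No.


Cross multiply to check 9/11 = 6/4
Left cross product: 9 * 4 = 36
Right cross product: 11 * 6 = 66
36 != 66
Not equal, so proportions differ => No

No


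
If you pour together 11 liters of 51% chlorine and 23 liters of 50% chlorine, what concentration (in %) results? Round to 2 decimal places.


Solute in mixture 1 = 51% of 11 L = 11*51/100 = 561/100 L
Solute in mixture 2 = 50% of 23 L = 23*50/100 = 23/2 L
Total solute = 561/100 + 23/2 = 1711/100 L
Total volume = 11 + 23 = 34 L
Final concentration = 1711/100/34 * 100 = 50.32%

50.32


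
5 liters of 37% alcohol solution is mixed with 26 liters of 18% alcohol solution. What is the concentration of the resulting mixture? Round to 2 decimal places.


Solute in mixture 1 = 37% of 5 L = 5*37/100 = 37/20 L
Solute in mixture 2 = 18% of 26 L = 26*18/100 = 117/25 L
Total solute = 37/20 + 117/25 = 653/100 L
Total volume = 5 + 26 = 31 L
Final concentration = 653/100/31 * 100 = 21.06%

21.06


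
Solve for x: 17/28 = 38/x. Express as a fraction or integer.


Setting up: 17/28 = 38/x
Cross multiply: 17 * x = 28 * 38
17x = 1064
x = 1064/17
x = 1064/17

1064/17


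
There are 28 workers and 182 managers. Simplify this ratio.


Find GCD(28, 182)
GCD = 14
Divide both by 14: 28/14 = 2, 182/14 = 13
Simplified ratio = 2:13

2:13


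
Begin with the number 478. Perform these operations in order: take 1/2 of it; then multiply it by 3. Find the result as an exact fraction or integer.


Start with 478.
Step 1: Take 1/2: 478 * 1/2 = 239
Step 2: Multiply by 3: 239 * 3 = 717
Final result = 717

717


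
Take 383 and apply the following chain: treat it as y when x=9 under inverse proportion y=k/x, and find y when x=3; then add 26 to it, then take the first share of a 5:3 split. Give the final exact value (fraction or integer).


Start with 383.
Step 1: Inverse prop: k = (383)*9; new y = k/3 = 383*9/3 = 1149
Step 2: Add 26: 1149+26=1175; split 5:3 first = 1175*5/8 = 5875/8
Final result = 5875/8

5875/8


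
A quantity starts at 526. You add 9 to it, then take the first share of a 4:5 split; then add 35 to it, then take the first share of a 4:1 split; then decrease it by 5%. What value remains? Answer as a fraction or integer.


Start with 526.
Step 1: Add 9: 526+9=535; split 4:5 first = 535*4/9 = 2140/9
Step 2: Add 35: 2140/9+35=2455/9; split 4:1 first = 2455/9*4/5 = 1964/9
Step 3: Decrease by 5%: 1964/9 * 95/100 = 9329/45
Final result = 9329/45

9329/45


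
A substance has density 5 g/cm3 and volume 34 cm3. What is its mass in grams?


Using mass = density * volume
Density = 5 g/cm3
Volume = 34 cm3
Mass = 5 * 34
= 170 g

170


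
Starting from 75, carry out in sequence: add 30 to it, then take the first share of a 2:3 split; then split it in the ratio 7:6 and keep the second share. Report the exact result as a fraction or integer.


Start with 75.
Step 1: Add 30: 75+30=105; split 2:3 first = 105*2/5 = 42
Step 2: Split 7:6, second share = 42 * 6/13 = 252/13
Final result = 252/13

252/13


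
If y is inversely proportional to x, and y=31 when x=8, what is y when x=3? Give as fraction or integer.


Inverse proportion: y = k/x
Find k: k = 8 * 31 = 248
Compute y at x=3: y = 248/3
y = 248/3

248/3


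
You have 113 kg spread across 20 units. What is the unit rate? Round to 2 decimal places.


Total kg = 113
Number of units = 20
Unit rate = 113 / 20
= 5.65 kg per unit

5.65


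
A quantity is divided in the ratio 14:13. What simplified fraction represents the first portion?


Total parts = 14 + 13 = 27
First part fraction = 14/27
Simplify: 14/27 = 14/27

14/27


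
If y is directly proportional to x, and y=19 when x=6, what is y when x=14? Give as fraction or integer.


Direct proportion: y = kx
Find k: k = 19/6 = 19/6
Compute y at x=14: y = 19/6 * 14
y = 133/3

133/3


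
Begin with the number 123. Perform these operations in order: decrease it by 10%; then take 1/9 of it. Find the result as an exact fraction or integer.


Start with 123.
Step 1: Decrease by 10%: 123 * 90/100 = 1107/10
Step 2: Take 1/9: 1107/10 * 1/9 = 123/10
Final result = 123/10

123/10


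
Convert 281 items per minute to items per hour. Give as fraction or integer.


Converting from per minute to per hour
Rate = 281 items per minute
Multiply by 60: 281 * 60
= 16860 items per hour

16860


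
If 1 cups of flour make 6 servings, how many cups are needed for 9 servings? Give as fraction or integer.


Original: 1 cups for 6 servings
Target servings = 9
Scaling factor = 9/6
New amount = 1 * 9/6
= 9/6
= 3/2 cups

3/2


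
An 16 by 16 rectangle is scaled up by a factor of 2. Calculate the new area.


Original dimensions: 16 x 16
Enlargement factor = 2
New width = 16 * 2 = 32
New height = 16 * 2 = 32
New area = 32 * 32 = 1024

1024


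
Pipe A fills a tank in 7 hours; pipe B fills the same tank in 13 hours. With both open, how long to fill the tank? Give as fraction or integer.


Rate of A = 1/7 job per hour
Rate of B = 1/13 job per hour
Combined rate = 1/7 + 1/13
Find common denominator: (13 + 7)/(7*13) = 20/91
Combined rate = 20/91 job per hour
Time together = 1 / (20/91) = 91/20 hours

91/20


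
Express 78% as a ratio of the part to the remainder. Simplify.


Part = 78%, Remainder = 22%
Ratio = 78:22
GCD(78, 22) = 2
Simplify: 39:11 = 39:11

39:11


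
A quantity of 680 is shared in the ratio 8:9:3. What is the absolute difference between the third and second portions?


Total parts = 8 + 9 + 3 = 20
Value per part = 680 / 20 = 34
Shares: 8*34=272, 9*34=306, 3*34=102
Third share = 102, second share = 306
Difference = |102 - 306| = 204

204


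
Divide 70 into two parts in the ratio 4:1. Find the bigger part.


Total parts = 4 + 1 = 5
Value per part = 70 / 5 = 14
First share = 4 * 14 = 56
Second share = 1 * 14 = 14
Larger share = 56

56


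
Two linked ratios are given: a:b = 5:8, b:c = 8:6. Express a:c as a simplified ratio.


Given a:b = 5:8 and b:c = 8:6
Make b consistent. Multiply first ratio by 8: a:b = 40:64
Multiply second ratio by 8: b:c = 64:48
Now b = 64 in both, so a:b:c = 40:64:48
Therefore a:c = 40:48
Simplify by GCD: a:c = 5:6

5:6


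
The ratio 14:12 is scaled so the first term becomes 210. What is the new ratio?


Original ratio: 14:12
First term target: 210
Scale factor = 210 / 14 = 15
Multiply second term: 12 * 15 = 180
Equivalent ratio = 210:180

210:180


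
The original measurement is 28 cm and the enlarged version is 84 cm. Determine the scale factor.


Original length = 28 cm
Scaled length = 84 cm
Scale factor = 84 / 28
= 3

3


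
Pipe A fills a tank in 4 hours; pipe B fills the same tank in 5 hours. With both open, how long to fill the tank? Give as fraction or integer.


Rate of A = 1/4 job per hour
Rate of B = 1/5 job per hour
Combined rate = 1/4 + 1/5
Find common denominator: (5 + 4)/(4*5) = 9/20
Combined rate = 9/20 job per hour
Time together = 1 / (9/20) = 20/9 hours

20/9


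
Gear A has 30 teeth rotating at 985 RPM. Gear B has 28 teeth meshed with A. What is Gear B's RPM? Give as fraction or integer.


Gear ratio: teeth_A * RPM_A = teeth_B * RPM_B
30 * 985 = 28 * RPM_B
29550 = 28 * RPM_B
RPM_B = 29550 / 28
RPM_B = 14775/14

14775/14


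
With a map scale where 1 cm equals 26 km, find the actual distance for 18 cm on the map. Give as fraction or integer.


Map scale: 1 cm = 26 km
Measured distance on map = 18 cm
Set up proportion: 18 * 26 / 1
= 468 / 1
= 468 km

468


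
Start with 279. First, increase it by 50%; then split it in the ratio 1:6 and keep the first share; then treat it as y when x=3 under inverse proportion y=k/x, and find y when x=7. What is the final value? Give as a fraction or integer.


Start with 279.
Step 1: Increase by 50%: 279 * 150/100 = 837/2
Step 2: Split 1:6, first share = 837/2 * 1/7 = 837/14
Step 3: Inverse prop: k = (837/14)*3; new y = k/7 = 837/14*3/7 = 2511/98
Final result = 2511/98

2511/98


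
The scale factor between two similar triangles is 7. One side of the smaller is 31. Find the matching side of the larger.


Similar triangles have proportional sides
Scale factor = 7
Smaller side = 31
Corresponding larger side = 31 * 7
= 217

217


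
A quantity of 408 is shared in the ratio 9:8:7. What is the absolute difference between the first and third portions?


Total parts = 9 + 8 + 7 = 24
Value per part = 408 / 24 = 17
Shares: 9*17=153, 8*17=136, 7*17=119
First share = 153, third share = 119
Difference = |153 - 119| = 34

34


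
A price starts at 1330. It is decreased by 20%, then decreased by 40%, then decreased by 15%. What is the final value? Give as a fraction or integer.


Start: 1330
Step 1: decrease by 20% => multiply by 80/100
  1330 * 80/100 = 1064
Step 2: decrease by 40% => multiply by 60/100
  1064 * 60/100 = 3192/5
Step 3: decrease by 15% => multiply by 85/100
  3192/5 * 85/100 = 13566/25
Final value = 13566/25

13566/25


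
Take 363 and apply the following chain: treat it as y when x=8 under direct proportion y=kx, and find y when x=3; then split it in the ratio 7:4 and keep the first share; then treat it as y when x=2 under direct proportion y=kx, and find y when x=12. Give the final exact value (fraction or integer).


Start with 363.
Step 1: Direct prop: k = (363)/8; new y = k*3 = 363*3/8 = 1089/8
Step 2: Split 7:4, first share = 1089/8 * 7/11 = 693/8
Step 3: Direct prop: k = (693/8)/2; new y = k*12 = 693/8*12/2 = 2079/4
Final result = 2079/4

2079/4


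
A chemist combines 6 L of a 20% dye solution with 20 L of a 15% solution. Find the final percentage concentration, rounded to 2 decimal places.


Solute in mixture 1 = 20% of 6 L = 6*20/100 = 6/5 L
Solute in mixture 2 = 15% of 20 L = 20*15/100 = 3 L
Total solute = 6/5 + 3 = 21/5 L
Total volume = 6 + 20 = 26 L
Final concentration = 21/5/26 * 100 = 16.15%

16.15


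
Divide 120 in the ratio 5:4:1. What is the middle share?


Ratio = 5:4:1
Total parts = 5 + 4 + 1 = 10
Value per part = 120 / 10 = 12
First share = 5 * 12 = 60
Middle share = 4 * 12 = 48
Third share = 1 * 12 = 12

48


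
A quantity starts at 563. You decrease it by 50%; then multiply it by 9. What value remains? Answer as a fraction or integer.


Start with 563.
Step 1: Decrease by 50%: 563 * 50/100 = 563/2
Step 2: Multiply by 9: 563/2 * 9 = 5067/2
Final result = 5067/2

5067/2


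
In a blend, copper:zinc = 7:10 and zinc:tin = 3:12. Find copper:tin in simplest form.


Given a:b = 7:10 and b:c = 3:12
Make b consistent. Multiply first ratio by 3: a:b = 21:30
Multiply second ratio by 10: b:c = 30:120
Now b = 30 in both, so a:b:c = 21:30:120
Therefore a:c = 21:120
Simplify by GCD: a:c = 7:40

7:40


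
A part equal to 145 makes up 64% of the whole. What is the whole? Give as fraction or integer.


Given: 145 is 64% of the whole
Set up: 145 = 64/100 * whole
whole = 145 * 100 / 64
whole = 14500 / 64
whole = 3625/16

3625/16


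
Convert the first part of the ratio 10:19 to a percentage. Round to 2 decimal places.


Total parts = 10 + 19 = 29
First part fraction = 10/29
Percentage = (10/29) * 100
= 0.344828 * 100
= 34.48%

34.48


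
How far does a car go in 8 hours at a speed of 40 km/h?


Using distance = speed * time
Speed = 40 km/h
Time = 8 hours
Distance = 40 * 8
= 320 km

320


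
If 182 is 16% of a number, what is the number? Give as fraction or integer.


Given: 182 is 16% of the whole
Set up: 182 = 16/100 * whole
whole = 182 * 100 / 16
whole = 18200 / 16
whole = 2275/2

2275/2


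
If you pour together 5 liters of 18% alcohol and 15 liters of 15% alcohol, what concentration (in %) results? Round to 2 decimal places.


Solute in mixture 1 = 18% of 5 L = 5*18/100 = 9/10 L
Solute in mixture 2 = 15% of 15 L = 15*15/100 = 9/4 L
Total solute = 9/10 + 9/4 = 63/20 L
Total volume = 5 + 15 = 20 L
Final concentration = 63/20/20 * 100 = 15.75%

15.75


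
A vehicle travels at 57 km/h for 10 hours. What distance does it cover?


Using distance = speed * time
Speed = 57 km/h
Time = 10 hours
Distance = 57 * 10
= 570 km

570


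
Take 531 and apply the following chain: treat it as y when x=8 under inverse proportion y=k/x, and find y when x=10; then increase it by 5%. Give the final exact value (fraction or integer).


Start with 531.
Step 1: Inverse prop: k = (531)*8; new y = k/10 = 531*8/10 = 2124/5
Step 2: Increase by 5%: 2124/5 * 105/100 = 11151/25
Final result = 11151/25

11151/25


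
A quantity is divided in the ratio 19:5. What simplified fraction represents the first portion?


Total parts = 19 + 5 = 24
First part fraction = 19/24
Simplify: 19/24 = 19/24

19/24


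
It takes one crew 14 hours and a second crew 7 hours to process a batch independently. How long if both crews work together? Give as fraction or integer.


Rate of A = 1/14 job per hour
Rate of B = 1/7 job per hour
Combined rate = 1/14 + 1/7
Find common denominator: (7 + 14)/(14*7) = 21/98
Combined rate = 3/14 job per hour
Time together = 1 / (3/14) = 14/3 hours

14/3


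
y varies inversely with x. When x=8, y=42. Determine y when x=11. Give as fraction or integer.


Inverse proportion: y = k/x
Find k: k = 8 * 42 = 336
Compute y at x=11: y = 336/11
y = 336/11

336/11


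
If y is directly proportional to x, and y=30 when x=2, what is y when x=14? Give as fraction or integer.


Direct proportion: y = kx
Find k: k = 30/2 = 15
Compute y at x=14: y = 15 * 14
y = 210

210


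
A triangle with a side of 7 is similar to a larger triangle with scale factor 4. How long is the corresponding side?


Similar triangles have proportional sides
Scale factor = 4
Smaller side = 7
Corresponding larger side = 7 * 4
= 28

28


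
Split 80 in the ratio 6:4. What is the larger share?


Total parts = 6 + 4 = 10
Value per part = 80 / 10 = 8
First share = 6 * 8 = 48
Second share = 4 * 8 = 32
Larger share = 48

48


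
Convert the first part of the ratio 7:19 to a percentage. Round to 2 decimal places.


Total parts = 7 + 19 = 26
First part fraction = 7/26
Percentage = (7/26) * 100
= 0.269231 * 100
= 26.92%

26.92


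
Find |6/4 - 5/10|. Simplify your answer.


Simplify: 6/4 = 3/2 and 5/10 = 1/2
Find common denominator: LCD = 2
Convert: 3/2 and 1/2
Difference = |3 - 1|/2 = 2/2
Simplified = 1

1


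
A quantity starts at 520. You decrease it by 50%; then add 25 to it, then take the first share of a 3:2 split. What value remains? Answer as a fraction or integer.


Start with 520.
Step 1: Decrease by 50%: 520 * 50/100 = 260
Step 2: Add 25: 260+25=285; split 3:2 first = 285*3/5 = 171
Final result = 171

171


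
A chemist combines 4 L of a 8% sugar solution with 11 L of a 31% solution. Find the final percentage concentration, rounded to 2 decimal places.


Solute in mixture 1 = 8% of 4 L = 4*8/100 = 8/25 L
Solute in mixture 2 = 31% of 11 L = 11*31/100 = 341/100 L
Total solute = 8/25 + 341/100 = 373/100 L
Total volume = 4 + 11 = 15 L
Final concentration = 373/100/15 * 100 = 24.87%

24.87


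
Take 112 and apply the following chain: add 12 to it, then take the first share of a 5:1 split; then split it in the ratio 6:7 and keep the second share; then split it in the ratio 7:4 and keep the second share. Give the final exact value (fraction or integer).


Start with 112.
Step 1: Add 12: 112+12=124; split 5:1 first = 124*5/6 = 310/3
Step 2: Split 6:7, second share = 310/3 * 7/13 = 2170/39
Step 3: Split 7:4, second share = 2170/39 * 4/11 = 8680/429
Final result = 8680/429

8680/429


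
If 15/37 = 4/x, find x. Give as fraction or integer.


Setting up: 15/37 = 4/x
Cross multiply: 15 * x = 37 * 4
15x = 148
x = 148/15
x = 148/15

148/15


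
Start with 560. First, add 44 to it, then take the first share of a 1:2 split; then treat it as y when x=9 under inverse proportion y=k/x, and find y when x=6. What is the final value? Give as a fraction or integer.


Start with 560.
Step 1: Add 44: 560+44=604; split 1:2 first = 604*1/3 = 604/3
Step 2: Inverse prop: k = (604/3)*9; new y = k/6 = 604/3*9/6 = 302
Final result = 302

302


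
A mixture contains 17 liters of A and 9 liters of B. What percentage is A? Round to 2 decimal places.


Volume of A = 17 L
Volume of B = 9 L
Total volume = 17 + 9 = 26 L
Percentage of A = (17/26) * 100
= 65.38%

65.38


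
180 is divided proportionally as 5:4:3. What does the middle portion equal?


Ratio = 5:4:3
Total parts = 5 + 4 + 3 = 12
Value per part = 180 / 12 = 15
First share = 5 * 15 = 75
Middle share = 4 * 15 = 60
Third share = 3 * 15 = 45

60


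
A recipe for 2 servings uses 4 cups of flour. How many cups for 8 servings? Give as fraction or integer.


Original: 4 cups for 2 servings
Target servings = 8
Scaling factor = 8/2
New amount = 4 * 8/2
= 32/2
= 16 cups

16


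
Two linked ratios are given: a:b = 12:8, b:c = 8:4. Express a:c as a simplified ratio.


Given a:b = 12:8 and b:c = 8:4
Make b consistent. Multiply first ratio by 8: a:b = 96:64
Multiply second ratio by 8: b:c = 64:32
Now b = 64 in both, so a:b:c = 96:64:32
Therefore a:c = 96:32
Simplify by GCD: a:c = 3:1

3:1


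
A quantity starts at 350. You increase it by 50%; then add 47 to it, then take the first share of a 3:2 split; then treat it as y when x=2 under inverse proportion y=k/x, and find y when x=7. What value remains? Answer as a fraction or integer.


Start with 350.
Step 1: Increase by 50%: 350 * 150/100 = 525
Step 2: Add 47: 525+47=572; split 3:2 first = 572*3/5 = 1716/5
Step 3: Inverse prop: k = (1716/5)*2; new y = k/7 = 1716/5*2/7 = 3432/35
Final result = 3432/35

3432/35


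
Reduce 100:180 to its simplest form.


Find GCD(100, 180)
GCD = 20
Divide both by 20: 100/20 = 5, 180/20 = 9
Simplified ratio = 5:9

5:9


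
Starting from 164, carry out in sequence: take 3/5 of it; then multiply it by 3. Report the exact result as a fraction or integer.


Start with 164.
Step 1: Take 3/5: 164 * 3/5 = 492/5
Step 2: Multiply by 3: 492/5 * 3 = 1476/5
Final result = 1476/5

1476/5


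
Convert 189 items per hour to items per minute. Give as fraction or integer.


Converting from per hour to per minute
Rate = 189 items per hour
Divide by 60: 189/60
= 63/20 items per minute

63/20


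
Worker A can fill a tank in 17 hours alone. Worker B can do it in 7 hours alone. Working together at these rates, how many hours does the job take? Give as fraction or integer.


Rate of A = 1/17 job per hour
Rate of B = 1/7 job per hour
Combined rate = 1/17 + 1/7
Find common denominator: (7 + 17)/(17*7) = 24/119
Combined rate = 24/119 job per hour
Time together = 1 / (24/119) = 119/24 hours

119/24


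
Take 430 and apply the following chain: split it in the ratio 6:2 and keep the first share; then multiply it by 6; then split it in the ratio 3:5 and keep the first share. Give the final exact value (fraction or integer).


Start with 430.
Step 1: Split 6:2, first share = 430 * 6/8 = 645/2
Step 2: Multiply by 6: 645/2 * 6 = 1935
Step 3: Split 3:5, first share = 1935 * 3/8 = 5805/8
Final result = 5805/8

5805/8


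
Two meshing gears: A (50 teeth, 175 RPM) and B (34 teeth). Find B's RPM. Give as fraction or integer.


Gear ratio: teeth_A * RPM_A = teeth_B * RPM_B
50 * 175 = 34 * RPM_B
8750 = 34 * RPM_B
RPM_B = 8750 / 34
RPM_B = 4375/17

4375/17


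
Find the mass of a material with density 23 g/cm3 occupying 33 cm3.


Using mass = density * volume
Density = 23 g/cm3
Volume = 33 cm3
Mass = 23 * 33
= 759 g

759


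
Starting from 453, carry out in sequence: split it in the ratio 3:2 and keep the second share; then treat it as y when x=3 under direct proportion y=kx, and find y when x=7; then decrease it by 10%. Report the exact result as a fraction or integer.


Start with 453.
Step 1: Split 3:2, second share = 453 * 2/5 = 906/5
Step 2: Direct prop: k = (906/5)/3; new y = k*7 = 906/5*7/3 = 2114/5
Step 3: Decrease by 10%: 2114/5 * 90/100 = 9513/25
Final result = 9513/25

9513/25


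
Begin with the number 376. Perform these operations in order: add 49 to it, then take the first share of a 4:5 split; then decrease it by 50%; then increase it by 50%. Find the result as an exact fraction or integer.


Start with 376.
Step 1: Add 49: 376+49=425; split 4:5 first = 425*4/9 = 1700/9
Step 2: Decrease by 50%: 1700/9 * 50/100 = 850/9
Step 3: Increase by 50%: 850/9 * 150/100 = 425/3
Final result = 425/3

425/3


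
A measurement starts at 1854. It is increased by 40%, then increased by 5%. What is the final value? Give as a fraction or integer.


Start: 1854
Step 1: increase by 40% => multiply by 140/100
  1854 * 140/100 = 12978/5
Step 2: increase by 5% => multiply by 105/100
  12978/5 * 105/100 = 136269/50
Final value = 136269/50

136269/50


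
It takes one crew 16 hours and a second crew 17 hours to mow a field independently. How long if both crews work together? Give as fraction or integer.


Rate of A = 1/16 job per hour
Rate of B = 1/17 job per hour
Combined rate = 1/16 + 1/17
Find common denominator: (17 + 16)/(16*17) = 33/272
Combined rate = 33/272 job per hour
Time together = 1 / (33/272) = 272/33 hours

272/33


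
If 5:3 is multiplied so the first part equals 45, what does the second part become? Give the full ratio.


Original ratio: 5:3
First term target: 45
Scale factor = 45 / 5 = 9
Multiply second term: 3 * 9 = 27
Equivalent ratio = 45:27

45:27


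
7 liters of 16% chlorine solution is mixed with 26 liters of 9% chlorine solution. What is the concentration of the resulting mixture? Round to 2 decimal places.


Solute in mixture 1 = 16% of 7 L = 7*16/100 = 28/25 L
Solute in mixture 2 = 9% of 26 L = 26*9/100 = 117/50 L
Total solute = 28/25 + 117/50 = 173/50 L
Total volume = 7 + 26 = 33 L
Final concentration = 173/50/33 * 100 = 10.48%

10.48


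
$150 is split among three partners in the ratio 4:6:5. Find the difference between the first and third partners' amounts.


Total parts = 4 + 6 + 5 = 15
Value per part = 150 / 15 = 10
Shares: 4*10=40, 6*10=60, 5*10=50
First share = 40, third share = 50
Difference = |40 - 50| = 10

10


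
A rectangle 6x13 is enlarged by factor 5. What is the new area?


Original dimensions: 6 x 13
Enlargement factor = 5
New width = 6 * 5 = 30
New height = 13 * 5 = 65
New area = 30 * 65 = 1950

1950
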